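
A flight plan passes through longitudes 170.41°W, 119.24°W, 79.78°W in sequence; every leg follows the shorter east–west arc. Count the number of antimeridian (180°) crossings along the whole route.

0

Leg 1: -170.41° → -119.24°, shortest Δλ = 51.17° (east) — does not cross 180°.
Leg 2: -119.24° → -79.78°, shortest Δλ = 39.46° (east) — does not cross 180°.
Total crossings: 0.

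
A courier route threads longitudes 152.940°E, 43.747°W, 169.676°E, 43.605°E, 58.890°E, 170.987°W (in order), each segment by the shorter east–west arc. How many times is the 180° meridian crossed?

3

Leg 1: +152.940° → -43.747°, shortest Δλ = 163.313° (east) — crosses 180°.
Leg 2: -43.747° → +169.676°, shortest Δλ = -146.577° (west) — crosses 180°.
Leg 3: +169.676° → +43.605°, shortest Δλ = -126.071° (west) — does not cross 180°.
Leg 4: +43.605° → +58.890°, shortest Δλ = 15.285° (east) — does not cross 180°.
Leg 5: +58.890° → -170.987°, shortest Δλ = 130.123° (east) — crosses 180°.
Total crossings: 3.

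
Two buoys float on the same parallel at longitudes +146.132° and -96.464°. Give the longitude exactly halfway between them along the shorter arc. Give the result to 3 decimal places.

Signed shortest Δλ from +146.132° to -96.464° is +117.404°.
Midpoint longitude = +146.132° + (+117.404°)/2 = +146.132° + 58.702° = +204.834°.
Normalise into (−180°, 180°]: -155.166°.
(The naïve average (+146.132 + -96.464)/2 = 24.834° is on the wrong side of the globe.)

-155.166°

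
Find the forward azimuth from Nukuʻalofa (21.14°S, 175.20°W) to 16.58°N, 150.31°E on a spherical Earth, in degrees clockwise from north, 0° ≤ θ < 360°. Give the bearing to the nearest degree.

Δλ = 150.31 − -175.20 = 325.51°; wrapped into (−180°, 180°]: -34.49°.
θ = atan2( sin Δλ · cos φ₂ , cos φ₁ · sin φ₂ − sin φ₁ · cos φ₂ · cos Δλ )
  = atan2(-0.54272, 0.55105) = -44.564° → normalised to [0°, 360°): 315.436°.

315°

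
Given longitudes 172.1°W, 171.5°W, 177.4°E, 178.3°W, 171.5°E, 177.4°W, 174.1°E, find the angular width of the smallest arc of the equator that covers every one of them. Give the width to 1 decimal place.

17.0°

Sort the longitudes: -178.3°, -177.4°, -172.1°, -171.5°, +171.5°, +174.1°, +177.4°.
Eastward gaps between consecutive values (wrapping around): 0.9°, 5.3°, 0.6°, 343.0°, 2.6°, 3.3°, 4.3°.
Largest gap = 343.0° ⇒ minimal covering band is its complement: 360° − 343.0° = 17.0°.
Band runs from +171.5° eastward to -171.5°, crossing the antimeridian.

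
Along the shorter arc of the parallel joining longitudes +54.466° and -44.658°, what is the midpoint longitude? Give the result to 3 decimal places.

+4.904°

Signed shortest Δλ from +54.466° to -44.658° is -99.124°.
Midpoint longitude = +54.466° + (-99.124°)/2 = +54.466° − 49.562° = +4.904°.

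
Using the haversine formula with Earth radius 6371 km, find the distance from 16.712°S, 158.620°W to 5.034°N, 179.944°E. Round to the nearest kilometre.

Δλ = 179.944 − -158.620 = 338.564°; wrapped into (−180°, 180°]: -21.436°.
Δφ = 5.034 − -16.712 = 21.746°.
a = sin²(Δφ/2) + cos φ₁ · cos φ₂ · sin²(Δλ/2) = 0.068580.
c = 2·atan2(√a, √(1−a)) = 0.52994 rad → d = 6371·c ≈ 3376.23 km.

3376 km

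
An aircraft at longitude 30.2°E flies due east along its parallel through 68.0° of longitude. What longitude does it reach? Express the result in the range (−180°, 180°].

98.2°E

Start at +30.2°; shift +68.0° → +98.2°.
+98.2° already lies in (−180°, 180°].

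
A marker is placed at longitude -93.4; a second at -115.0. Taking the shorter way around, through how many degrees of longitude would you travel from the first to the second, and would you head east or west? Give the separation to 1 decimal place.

Raw difference: -115.0 − -93.4 = -21.6°.
Normalise into (−180°, 180°]: -21.6° stays -21.6°.
Negative ⇒ the second point lies to the west; separation 21.6°.

21.6° west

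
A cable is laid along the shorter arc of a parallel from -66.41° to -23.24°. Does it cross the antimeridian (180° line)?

Signed shortest Δλ = ((-23.24 − -66.41 + 180) mod 360) − 180 = 43.17°.
Going east by 43.17° from -66.41° reaches -23.24° without touching 180°.

No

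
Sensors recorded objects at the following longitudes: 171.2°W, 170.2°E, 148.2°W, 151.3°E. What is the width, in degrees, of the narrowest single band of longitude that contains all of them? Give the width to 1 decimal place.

Sort the longitudes: -171.2°, -148.2°, +151.3°, +170.2°.
Eastward gaps between consecutive values (wrapping around): 23.0°, 299.5°, 18.9°, 18.6°.
Largest gap = 299.5° ⇒ minimal covering band is its complement: 360° − 299.5° = 60.5°.
Band runs from +151.3° eastward to -148.2°, crossing the antimeridian.

60.5°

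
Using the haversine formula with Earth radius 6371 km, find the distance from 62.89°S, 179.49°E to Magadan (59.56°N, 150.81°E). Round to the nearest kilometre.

Δλ = 150.81 − 179.49 = -28.68°.
Δφ = 59.56 − -62.89 = 122.45°.
a = sin²(Δφ/2) + cos φ₁ · cos φ₂ · sin²(Δλ/2) = 0.782444.
c = 2·atan2(√a, √(1−a)) = 2.17109 rad → d = 6371·c ≈ 13832.04 km.

13832 km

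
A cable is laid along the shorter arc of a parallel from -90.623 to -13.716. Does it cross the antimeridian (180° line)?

Signed shortest Δλ = ((-13.716 − -90.623 + 180) mod 360) − 180 = 76.907°.
Going east by 76.907° from -90.623° reaches -13.716° without touching 180°.

No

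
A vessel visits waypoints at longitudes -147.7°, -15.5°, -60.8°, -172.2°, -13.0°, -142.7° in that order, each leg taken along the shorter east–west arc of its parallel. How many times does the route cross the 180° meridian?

Leg 1: -147.7° → -15.5°, shortest Δλ = 132.2° (east) — does not cross 180°.
Leg 2: -15.5° → -60.8°, shortest Δλ = -45.3° (west) — does not cross 180°.
Leg 3: -60.8° → -172.2°, shortest Δλ = -111.4° (west) — does not cross 180°.
Leg 4: -172.2° → -13.0°, shortest Δλ = 159.2° (east) — does not cross 180°.
Leg 5: -13.0° → -142.7°, shortest Δλ = -129.7° (west) — does not cross 180°.
Total crossings: 0.

0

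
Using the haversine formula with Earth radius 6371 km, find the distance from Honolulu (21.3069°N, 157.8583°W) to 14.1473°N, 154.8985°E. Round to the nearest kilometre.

5049 km

Δλ = 154.8985 − -157.8583 = 312.7568°; wrapped into (−180°, 180°]: -47.2432°.
Δφ = 14.1473 − 21.3069 = -7.1596°.
a = sin²(Δφ/2) + cos φ₁ · cos φ₂ · sin²(Δλ/2) = 0.148944.
c = 2·atan2(√a, √(1−a)) = 0.79244 rad → d = 6371·c ≈ 5048.61 km.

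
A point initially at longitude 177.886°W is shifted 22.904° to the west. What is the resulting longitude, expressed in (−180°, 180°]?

Start at -177.886°; shift −22.904° → -200.790°.
-200.790° lies outside (−180°, 180°]; add 360° → +159.210°.

159.210°E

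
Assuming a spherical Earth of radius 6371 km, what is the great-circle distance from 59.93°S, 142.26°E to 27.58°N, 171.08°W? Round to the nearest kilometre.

Δλ = -171.08 − 142.26 = -313.34°; wrapped into (−180°, 180°]: 46.66°.
Δφ = 27.58 − -59.93 = 87.51°.
a = sin²(Δφ/2) + cos φ₁ · cos φ₂ · sin²(Δλ/2) = 0.547932.
c = 2·atan2(√a, √(1−a)) = 1.66681 rad → d = 6371·c ≈ 10619.23 km.

10619 km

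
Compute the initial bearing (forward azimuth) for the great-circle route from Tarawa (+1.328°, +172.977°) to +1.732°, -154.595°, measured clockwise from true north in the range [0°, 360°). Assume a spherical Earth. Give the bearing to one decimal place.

Δλ = -154.595 − 172.977 = -327.572°; wrapped into (−180°, 180°]: 32.428°.
θ = atan2( sin Δλ · cos φ₂ , cos φ₁ · sin φ₂ − sin φ₁ · cos φ₂ · cos Δλ )
  = atan2(0.53599, 0.01066) = 88.860° → normalised to [0°, 360°): 88.860°.

88.9°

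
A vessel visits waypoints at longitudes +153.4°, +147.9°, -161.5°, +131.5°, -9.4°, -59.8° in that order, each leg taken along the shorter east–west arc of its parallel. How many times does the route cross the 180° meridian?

Leg 1: +153.4° → +147.9°, shortest Δλ = -5.5° (west) — does not cross 180°.
Leg 2: +147.9° → -161.5°, shortest Δλ = 50.6° (east) — crosses 180°.
Leg 3: -161.5° → +131.5°, shortest Δλ = -67.0° (west) — crosses 180°.
Leg 4: +131.5° → -9.4°, shortest Δλ = -140.9° (west) — does not cross 180°.
Leg 5: -9.4° → -59.8°, shortest Δλ = -50.4° (west) — does not cross 180°.
Total crossings: 2.

2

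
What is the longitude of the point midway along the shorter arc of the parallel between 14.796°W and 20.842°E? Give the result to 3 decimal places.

3.023°E

Signed shortest Δλ from -14.796° to +20.842° is +35.638°.
Midpoint longitude = -14.796° + (+35.638°)/2 = -14.796° + 17.819° = +3.023°.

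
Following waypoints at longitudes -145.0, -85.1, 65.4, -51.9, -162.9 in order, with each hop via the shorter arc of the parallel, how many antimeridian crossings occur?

Leg 1: -145.0° → -85.1°, shortest Δλ = 59.9° (east) — does not cross 180°.
Leg 2: -85.1° → +65.4°, shortest Δλ = 150.5° (east) — does not cross 180°.
Leg 3: +65.4° → -51.9°, shortest Δλ = -117.3° (west) — does not cross 180°.
Leg 4: -51.9° → -162.9°, shortest Δλ = -111.0° (west) — does not cross 180°.
Total crossings: 0.

0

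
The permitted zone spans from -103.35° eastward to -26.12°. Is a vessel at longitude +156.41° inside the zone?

No

Band width going east from -103.35° to -26.12°: ((-26.12 − -103.35) mod 360) = 77.23°.
Offset of +156.41° east of the west edge: ((156.41 − -103.35) mod 360) = 259.76°.
259.76° > 77.23° ⇒ outside.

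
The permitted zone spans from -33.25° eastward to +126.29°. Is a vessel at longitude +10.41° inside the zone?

Yes

Band width going east from -33.25° to +126.29°: ((126.29 − -33.25) mod 360) = 159.54°.
Offset of +10.41° east of the west edge: ((10.41 − -33.25) mod 360) = 43.66°.
43.66° ≤ 159.54° ⇒ inside.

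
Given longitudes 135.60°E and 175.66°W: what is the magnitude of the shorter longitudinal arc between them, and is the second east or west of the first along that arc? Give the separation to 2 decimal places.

Raw difference: -175.66 − 135.60 = -311.26°.
Normalise into (−180°, 180°]: -311.26° + 360° = 48.74°.
Positive ⇒ the second point lies to the east; separation 48.74°.

48.74° east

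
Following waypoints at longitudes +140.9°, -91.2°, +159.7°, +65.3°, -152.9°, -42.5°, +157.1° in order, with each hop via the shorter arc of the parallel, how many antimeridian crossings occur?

4

Leg 1: +140.9° → -91.2°, shortest Δλ = 127.9° (east) — crosses 180°.
Leg 2: -91.2° → +159.7°, shortest Δλ = -109.1° (west) — crosses 180°.
Leg 3: +159.7° → +65.3°, shortest Δλ = -94.4° (west) — does not cross 180°.
Leg 4: +65.3° → -152.9°, shortest Δλ = 141.8° (east) — crosses 180°.
Leg 5: -152.9° → -42.5°, shortest Δλ = 110.4° (east) — does not cross 180°.
Leg 6: -42.5° → +157.1°, shortest Δλ = -160.4° (west) — crosses 180°.
Total crossings: 4.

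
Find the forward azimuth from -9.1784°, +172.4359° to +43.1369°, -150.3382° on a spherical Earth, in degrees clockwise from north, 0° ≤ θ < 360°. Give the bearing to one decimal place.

29.9°

Δλ = -150.3382 − 172.4359 = -322.7741°; wrapped into (−180°, 180°]: 37.2259°.
θ = atan2( sin Δλ · cos φ₂ , cos φ₁ · sin φ₂ − sin φ₁ · cos φ₂ · cos Δλ )
  = atan2(0.44145, 0.76767) = 29.901° → normalised to [0°, 360°): 29.901°.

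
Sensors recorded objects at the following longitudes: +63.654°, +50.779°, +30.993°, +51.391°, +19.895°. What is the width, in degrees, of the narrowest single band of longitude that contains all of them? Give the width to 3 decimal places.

Sort the longitudes: +19.895°, +30.993°, +50.779°, +51.391°, +63.654°.
Eastward gaps between consecutive values (wrapping around): 11.098°, 19.786°, 0.612°, 12.263°, 316.241°.
Largest gap = 316.241° ⇒ minimal covering band is its complement: 360° − 316.241° = 43.759°.
Band runs from +19.895° eastward to +63.654°.

43.759°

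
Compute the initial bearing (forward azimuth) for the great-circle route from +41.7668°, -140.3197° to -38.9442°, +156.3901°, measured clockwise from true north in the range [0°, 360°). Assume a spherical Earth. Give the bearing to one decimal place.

Δλ = 156.3901 − -140.3197 = 296.7098°; wrapped into (−180°, 180°]: -63.2902°.
θ = atan2( sin Δλ · cos φ₂ , cos φ₁ · sin φ₂ − sin φ₁ · cos φ₂ · cos Δλ )
  = atan2(-0.69477, -0.70168) = -135.284° → normalised to [0°, 360°): 224.716°.

224.7°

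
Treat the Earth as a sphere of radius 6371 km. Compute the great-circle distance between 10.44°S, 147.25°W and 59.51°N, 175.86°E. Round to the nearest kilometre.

Δλ = 175.86 − -147.25 = 323.11°; wrapped into (−180°, 180°]: -36.89°.
Δφ = 59.51 − -10.44 = 69.95°.
a = sin²(Δφ/2) + cos φ₁ · cos φ₂ · sin²(Δλ/2) = 0.378531.
c = 2·atan2(√a, √(1−a)) = 1.32540 rad → d = 6371·c ≈ 8444.15 km.

8444 km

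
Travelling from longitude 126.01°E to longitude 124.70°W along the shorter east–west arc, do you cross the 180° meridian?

Naïve |-124.70 − 126.01| = 250.71° > 180°, so the shorter arc goes the other way round — across 180°.
Signed shortest Δλ = ((-124.70 − 126.01 + 180) mod 360) − 180 = 109.29°.
Going east by 109.29° from +126.01° passes through 180° before reaching -124.70°.

Yes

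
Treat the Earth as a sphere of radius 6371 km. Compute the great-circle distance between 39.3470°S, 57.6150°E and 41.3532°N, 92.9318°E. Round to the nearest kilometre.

9658 km

Δλ = 92.9318 − 57.6150 = 35.3168°.
Δφ = 41.3532 − -39.3470 = 80.7002°.
a = sin²(Δφ/2) + cos φ₁ · cos φ₂ · sin²(Δλ/2) = 0.472614.
c = 2·atan2(√a, √(1−a)) = 1.51600 rad → d = 6371·c ≈ 9658.42 km.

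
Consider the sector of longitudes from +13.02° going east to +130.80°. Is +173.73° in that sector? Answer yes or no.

No

Band width going east from +13.02° to +130.80°: ((130.80 − 13.02) mod 360) = 117.78°.
Offset of +173.73° east of the west edge: ((173.73 − 13.02) mod 360) = 160.71°.
160.71° > 117.78° ⇒ outside.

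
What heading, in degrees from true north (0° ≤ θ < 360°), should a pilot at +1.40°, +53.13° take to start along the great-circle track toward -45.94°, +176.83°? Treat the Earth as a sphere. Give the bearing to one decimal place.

Δλ = 176.83 − 53.13 = 123.70°.
θ = atan2( sin Δλ · cos φ₂ , cos φ₁ · sin φ₂ − sin φ₁ · cos φ₂ · cos Δλ )
  = atan2(0.57855, -0.70897) = 140.784° → normalised to [0°, 360°): 140.784°.

140.8°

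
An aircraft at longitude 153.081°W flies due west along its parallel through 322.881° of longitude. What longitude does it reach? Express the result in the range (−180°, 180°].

115.962°W

Start at -153.081°; shift −322.881° → -475.962°.
-475.962° lies outside (−180°, 180°]; add 360° → -115.962°.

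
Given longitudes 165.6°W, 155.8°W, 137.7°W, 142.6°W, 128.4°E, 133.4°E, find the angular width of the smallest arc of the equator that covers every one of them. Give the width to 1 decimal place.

Sort the longitudes: -165.6°, -155.8°, -142.6°, -137.7°, +128.4°, +133.4°.
Eastward gaps between consecutive values (wrapping around): 9.8°, 13.2°, 4.9°, 266.1°, 5.0°, 61.0°.
Largest gap = 266.1° ⇒ minimal covering band is its complement: 360° − 266.1° = 93.9°.
Band runs from +128.4° eastward to -137.7°, crossing the antimeridian.

93.9°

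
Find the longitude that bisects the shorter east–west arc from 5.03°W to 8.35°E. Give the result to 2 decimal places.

Signed shortest Δλ from -5.03° to +8.35° is +13.38°.
Midpoint longitude = -5.03° + (+13.38°)/2 = -5.03° + 6.69° = +1.66°.

1.66°E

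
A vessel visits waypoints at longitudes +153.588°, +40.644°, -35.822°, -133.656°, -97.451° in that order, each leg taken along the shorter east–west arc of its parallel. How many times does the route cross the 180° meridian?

0

Leg 1: +153.588° → +40.644°, shortest Δλ = -112.944° (west) — does not cross 180°.
Leg 2: +40.644° → -35.822°, shortest Δλ = -76.466° (west) — does not cross 180°.
Leg 3: -35.822° → -133.656°, shortest Δλ = -97.834° (west) — does not cross 180°.
Leg 4: -133.656° → -97.451°, shortest Δλ = 36.205° (east) — does not cross 180°.
Total crossings: 0.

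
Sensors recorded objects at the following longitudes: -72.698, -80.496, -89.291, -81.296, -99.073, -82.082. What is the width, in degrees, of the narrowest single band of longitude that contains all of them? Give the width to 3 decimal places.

Sort the longitudes: -99.073°, -89.291°, -82.082°, -81.296°, -80.496°, -72.698°.
Eastward gaps between consecutive values (wrapping around): 9.782°, 7.209°, 0.786°, 0.800°, 7.798°, 333.625°.
Largest gap = 333.625° ⇒ minimal covering band is its complement: 360° − 333.625° = 26.375°.
Band runs from -99.073° eastward to -72.698°.

26.375°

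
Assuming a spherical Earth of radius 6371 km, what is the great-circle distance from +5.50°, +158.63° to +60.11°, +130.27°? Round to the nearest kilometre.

Δλ = 130.27 − 158.63 = -28.36°.
Δφ = 60.11 − 5.50 = 54.61°.
a = sin²(Δφ/2) + cos φ₁ · cos φ₂ · sin²(Δλ/2) = 0.240198.
c = 2·atan2(√a, √(1−a)) = 1.02441 rad → d = 6371·c ≈ 6526.51 km.

6527 km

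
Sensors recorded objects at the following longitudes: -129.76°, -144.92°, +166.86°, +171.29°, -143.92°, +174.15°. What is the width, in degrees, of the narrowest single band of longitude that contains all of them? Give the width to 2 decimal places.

63.38°

Sort the longitudes: -144.92°, -143.92°, -129.76°, +166.86°, +171.29°, +174.15°.
Eastward gaps between consecutive values (wrapping around): 1.00°, 14.16°, 296.62°, 4.43°, 2.86°, 40.93°.
Largest gap = 296.62° ⇒ minimal covering band is its complement: 360° − 296.62° = 63.38°.
Band runs from +166.86° eastward to -129.76°, crossing the antimeridian.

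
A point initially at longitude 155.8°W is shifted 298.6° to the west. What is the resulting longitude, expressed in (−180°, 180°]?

Start at -155.8°; shift −298.6° → -454.4°.
-454.4° lies outside (−180°, 180°]; add 360° → -94.4°.

94.4°W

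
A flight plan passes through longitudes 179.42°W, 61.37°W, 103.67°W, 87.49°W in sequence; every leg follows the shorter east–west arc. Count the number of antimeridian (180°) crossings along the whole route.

0

Leg 1: -179.42° → -61.37°, shortest Δλ = 118.05° (east) — does not cross 180°.
Leg 2: -61.37° → -103.67°, shortest Δλ = -42.3° (west) — does not cross 180°.
Leg 3: -103.67° → -87.49°, shortest Δλ = 16.18° (east) — does not cross 180°.
Total crossings: 0.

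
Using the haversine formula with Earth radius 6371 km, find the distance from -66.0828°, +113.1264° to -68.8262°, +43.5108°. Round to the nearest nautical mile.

1524 nmi

Δλ = 43.5108 − 113.1264 = -69.6156°.
Δφ = -68.8262 − -66.0828 = -2.7434°.
a = sin²(Δφ/2) + cos φ₁ · cos φ₂ · sin²(Δλ/2) = 0.048288.
c = 2·atan2(√a, √(1−a)) = 0.44311 rad → d = 6371·c ≈ 2823.03 km ≈ 1524.31 nmi.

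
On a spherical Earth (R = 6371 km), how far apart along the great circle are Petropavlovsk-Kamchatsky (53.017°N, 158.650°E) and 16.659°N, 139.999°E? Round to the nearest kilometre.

4358 km

Δλ = 139.999 − 158.650 = -18.651°.
Δφ = 16.659 − 53.017 = -36.358°.
a = sin²(Δφ/2) + cos φ₁ · cos φ₂ · sin²(Δλ/2) = 0.112469.
c = 2·atan2(√a, √(1−a)) = 0.68398 rad → d = 6371·c ≈ 4357.65 km.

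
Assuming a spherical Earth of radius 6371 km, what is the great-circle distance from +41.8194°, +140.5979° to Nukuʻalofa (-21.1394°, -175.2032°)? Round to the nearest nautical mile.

4506 nmi

Δλ = -175.2032 − 140.5979 = -315.8011°; wrapped into (−180°, 180°]: 44.1989°.
Δφ = -21.1394 − 41.8194 = -62.9588°.
a = sin²(Δφ/2) + cos φ₁ · cos φ₂ · sin²(Δλ/2) = 0.371067.
c = 2·atan2(√a, √(1−a)) = 1.30998 rad → d = 6371·c ≈ 8345.91 km ≈ 4506.43 nmi.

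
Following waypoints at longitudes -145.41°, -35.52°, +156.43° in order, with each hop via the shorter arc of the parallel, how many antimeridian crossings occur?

Leg 1: -145.41° → -35.52°, shortest Δλ = 109.89° (east) — does not cross 180°.
Leg 2: -35.52° → +156.43°, shortest Δλ = -168.05° (west) — crosses 180°.
Total crossings: 1.

1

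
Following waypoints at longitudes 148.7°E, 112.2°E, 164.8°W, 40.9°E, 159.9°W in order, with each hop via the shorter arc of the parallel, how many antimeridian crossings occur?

3

Leg 1: +148.7° → +112.2°, shortest Δλ = -36.5° (west) — does not cross 180°.
Leg 2: +112.2° → -164.8°, shortest Δλ = 83.0° (east) — crosses 180°.
Leg 3: -164.8° → +40.9°, shortest Δλ = -154.3° (west) — crosses 180°.
Leg 4: +40.9° → -159.9°, shortest Δλ = 159.2° (east) — crosses 180°.
Total crossings: 3.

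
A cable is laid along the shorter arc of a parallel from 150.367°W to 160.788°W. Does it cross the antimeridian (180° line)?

Signed shortest Δλ = ((-160.788 − -150.367 + 180) mod 360) − 180 = -10.421°.
Going west by 10.421° from -150.367° reaches -160.788° without touching 180°.

No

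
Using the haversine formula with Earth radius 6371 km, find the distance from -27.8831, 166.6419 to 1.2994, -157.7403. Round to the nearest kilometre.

Δλ = -157.7403 − 166.6419 = -324.3822°; wrapped into (−180°, 180°]: 35.6178°.
Δφ = 1.2994 − -27.8831 = 29.1825°.
a = sin²(Δφ/2) + cos φ₁ · cos φ₂ · sin²(Δλ/2) = 0.146124.
c = 2·atan2(√a, √(1−a)) = 0.78448 rad → d = 6371·c ≈ 4997.95 km.

4998 km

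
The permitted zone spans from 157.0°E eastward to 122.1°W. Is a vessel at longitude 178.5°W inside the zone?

Band width going east from +157.0° to -122.1°: ((-122.1 − 157.0) mod 360) = 80.9°.
Offset of -178.5° east of the west edge: ((-178.5 − 157.0) mod 360) = 24.5°.
24.5° ≤ 80.9° ⇒ inside.

Yes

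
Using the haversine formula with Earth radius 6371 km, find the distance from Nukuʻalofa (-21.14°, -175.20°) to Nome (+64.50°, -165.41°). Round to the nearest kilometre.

Δλ = -165.41 − -175.20 = 9.79°.
Δφ = 64.50 − -21.14 = 85.64°.
a = sin²(Δφ/2) + cos φ₁ · cos φ₂ · sin²(Δλ/2) = 0.464912.
c = 2·atan2(√a, √(1−a)) = 1.50056 rad → d = 6371·c ≈ 9560.09 km.

9560 km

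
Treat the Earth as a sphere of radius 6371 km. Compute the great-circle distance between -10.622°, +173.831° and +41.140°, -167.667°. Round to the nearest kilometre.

Δλ = -167.667 − 173.831 = -341.498°; wrapped into (−180°, 180°]: 18.502°.
Δφ = 41.140 − -10.622 = 51.762°.
a = sin²(Δφ/2) + cos φ₁ · cos φ₂ · sin²(Δλ/2) = 0.209665.
c = 2·atan2(√a, √(1−a)) = 0.95124 rad → d = 6371·c ≈ 6060.38 km.

6060 km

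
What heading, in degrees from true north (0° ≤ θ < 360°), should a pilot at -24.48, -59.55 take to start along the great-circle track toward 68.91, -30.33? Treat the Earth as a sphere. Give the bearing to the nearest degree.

10°

Δλ = -30.33 − -59.55 = 29.22°.
θ = atan2( sin Δλ · cos φ₂ , cos φ₁ · sin φ₂ − sin φ₁ · cos φ₂ · cos Δλ )
  = atan2(0.17566, 0.97928) = 10.169° → normalised to [0°, 360°): 10.169°.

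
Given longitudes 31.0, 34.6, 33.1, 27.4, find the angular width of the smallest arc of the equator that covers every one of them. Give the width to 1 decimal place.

7.2°

Sort the longitudes: +27.4°, +31.0°, +33.1°, +34.6°.
Eastward gaps between consecutive values (wrapping around): 3.6°, 2.1°, 1.5°, 352.8°.
Largest gap = 352.8° ⇒ minimal covering band is its complement: 360° − 352.8° = 7.2°.
Band runs from +27.4° eastward to +34.6°.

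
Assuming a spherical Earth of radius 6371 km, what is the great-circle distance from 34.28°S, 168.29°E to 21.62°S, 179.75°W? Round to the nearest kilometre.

1830 km

Δλ = -179.75 − 168.29 = -348.04°; wrapped into (−180°, 180°]: 11.96°.
Δφ = -21.62 − -34.28 = 12.66°.
a = sin²(Δφ/2) + cos φ₁ · cos φ₂ · sin²(Δλ/2) = 0.020494.
c = 2·atan2(√a, √(1−a)) = 0.28730 rad → d = 6371·c ≈ 1830.38 km.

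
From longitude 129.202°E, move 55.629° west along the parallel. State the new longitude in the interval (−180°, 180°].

73.573°E

Start at +129.202°; shift −55.629° → +73.573°.
+73.573° already lies in (−180°, 180°].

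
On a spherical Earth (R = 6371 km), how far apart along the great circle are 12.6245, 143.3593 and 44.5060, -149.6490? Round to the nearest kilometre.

Δλ = -149.6490 − 143.3593 = -293.0083°; wrapped into (−180°, 180°]: 66.9917°.
Δφ = 44.5060 − 12.6245 = 31.8815°.
a = sin²(Δφ/2) + cos φ₁ · cos φ₂ · sin²(Δλ/2) = 0.287388.
c = 2·atan2(√a, √(1−a)) = 1.13159 rad → d = 6371·c ≈ 7209.34 km.

7209 km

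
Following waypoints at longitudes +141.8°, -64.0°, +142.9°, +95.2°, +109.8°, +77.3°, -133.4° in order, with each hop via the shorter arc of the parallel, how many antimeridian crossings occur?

Leg 1: +141.8° → -64.0°, shortest Δλ = 154.2° (east) — crosses 180°.
Leg 2: -64.0° → +142.9°, shortest Δλ = -153.1° (west) — crosses 180°.
Leg 3: +142.9° → +95.2°, shortest Δλ = -47.7° (west) — does not cross 180°.
Leg 4: +95.2° → +109.8°, shortest Δλ = 14.6° (east) — does not cross 180°.
Leg 5: +109.8° → +77.3°, shortest Δλ = -32.5° (west) — does not cross 180°.
Leg 6: +77.3° → -133.4°, shortest Δλ = 149.3° (east) — crosses 180°.
Total crossings: 3.

3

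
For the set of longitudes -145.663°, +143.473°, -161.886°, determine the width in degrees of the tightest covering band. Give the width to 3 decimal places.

70.864°

Sort the longitudes: -161.886°, -145.663°, +143.473°.
Eastward gaps between consecutive values (wrapping around): 16.223°, 289.136°, 54.641°.
Largest gap = 289.136° ⇒ minimal covering band is its complement: 360° − 289.136° = 70.864°.
Band runs from +143.473° eastward to -145.663°, crossing the antimeridian.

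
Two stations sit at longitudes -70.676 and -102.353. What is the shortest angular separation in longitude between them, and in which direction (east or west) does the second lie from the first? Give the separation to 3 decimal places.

Raw difference: -102.353 − -70.676 = -31.677°.
Normalise into (−180°, 180°]: -31.677° stays -31.677°.
Negative ⇒ the second point lies to the west; separation 31.677°.

31.677° west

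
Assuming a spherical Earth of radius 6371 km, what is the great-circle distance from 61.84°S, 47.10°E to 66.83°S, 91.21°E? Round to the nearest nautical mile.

Δλ = 91.21 − 47.10 = 44.11°.
Δφ = -66.83 − -61.84 = -4.99°.
a = sin²(Δφ/2) + cos φ₁ · cos φ₂ · sin²(Δλ/2) = 0.028077.
c = 2·atan2(√a, √(1−a)) = 0.33671 rad → d = 6371·c ≈ 2145.18 km ≈ 1158.30 nmi.

1158 nmi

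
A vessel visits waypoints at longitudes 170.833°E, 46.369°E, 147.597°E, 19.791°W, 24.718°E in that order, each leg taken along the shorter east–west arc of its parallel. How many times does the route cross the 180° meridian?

Leg 1: +170.833° → +46.369°, shortest Δλ = -124.464° (west) — does not cross 180°.
Leg 2: +46.369° → +147.597°, shortest Δλ = 101.228° (east) — does not cross 180°.
Leg 3: +147.597° → -19.791°, shortest Δλ = -167.388° (west) — does not cross 180°.
Leg 4: -19.791° → +24.718°, shortest Δλ = 44.509° (east) — does not cross 180°.
Total crossings: 0.

0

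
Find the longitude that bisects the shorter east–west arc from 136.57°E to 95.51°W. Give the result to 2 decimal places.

Signed shortest Δλ from +136.57° to -95.51° is +127.92°.
Midpoint longitude = +136.57° + (+127.92°)/2 = +136.57° + 63.96° = +200.53°.
Normalise into (−180°, 180°]: -159.47°.
(The naïve average (+136.57 + -95.51)/2 = 20.53° is on the wrong side of the globe.)

159.47°W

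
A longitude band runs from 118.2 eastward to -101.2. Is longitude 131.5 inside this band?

Band width going east from +118.2° to -101.2°: ((-101.2 − 118.2) mod 360) = 140.6°.
Offset of +131.5° east of the west edge: ((131.5 − 118.2) mod 360) = 13.3°.
13.3° ≤ 140.6° ⇒ inside.

Yes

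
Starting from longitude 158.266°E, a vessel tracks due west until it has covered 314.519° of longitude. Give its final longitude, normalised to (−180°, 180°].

156.253°W

Start at +158.266°; shift −314.519° → -156.253°.
-156.253° already lies in (−180°, 180°].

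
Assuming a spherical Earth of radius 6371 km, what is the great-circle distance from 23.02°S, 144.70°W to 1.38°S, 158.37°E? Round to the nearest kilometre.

6587 km

Δλ = 158.37 − -144.70 = 303.07°; wrapped into (−180°, 180°]: -56.93°.
Δφ = -1.38 − -23.02 = 21.64°.
a = sin²(Δφ/2) + cos φ₁ · cos φ₂ · sin²(Δλ/2) = 0.244258.
c = 2·atan2(√a, √(1−a)) = 1.03389 rad → d = 6371·c ≈ 6586.89 km.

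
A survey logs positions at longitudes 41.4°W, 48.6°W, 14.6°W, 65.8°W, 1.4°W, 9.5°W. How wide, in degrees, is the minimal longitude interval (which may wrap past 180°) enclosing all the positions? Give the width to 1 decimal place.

Sort the longitudes: -65.8°, -48.6°, -41.4°, -14.6°, -9.5°, -1.4°.
Eastward gaps between consecutive values (wrapping around): 17.2°, 7.2°, 26.8°, 5.1°, 8.1°, 295.6°.
Largest gap = 295.6° ⇒ minimal covering band is its complement: 360° − 295.6° = 64.4°.
Band runs from -65.8° eastward to -1.4°.

64.4°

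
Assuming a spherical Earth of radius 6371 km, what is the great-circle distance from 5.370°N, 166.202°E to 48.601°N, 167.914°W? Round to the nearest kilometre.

Δλ = -167.914 − 166.202 = -334.116°; wrapped into (−180°, 180°]: 25.884°.
Δφ = 48.601 − 5.370 = 43.231°.
a = sin²(Δφ/2) + cos φ₁ · cos φ₂ · sin²(Δλ/2) = 0.168726.
c = 2·atan2(√a, √(1−a)) = 0.84658 rad → d = 6371·c ≈ 5393.57 km.

5394 km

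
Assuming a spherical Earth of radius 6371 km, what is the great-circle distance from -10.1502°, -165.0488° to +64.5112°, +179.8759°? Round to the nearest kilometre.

8398 km

Δλ = 179.8759 − -165.0488 = 344.9247°; wrapped into (−180°, 180°]: -15.0753°.
Δφ = 64.5112 − -10.1502 = 74.6614°.
a = sin²(Δφ/2) + cos φ₁ · cos φ₂ · sin²(Δλ/2) = 0.375028.
c = 2·atan2(√a, √(1−a)) = 1.31817 rad → d = 6371·c ≈ 8398.08 km.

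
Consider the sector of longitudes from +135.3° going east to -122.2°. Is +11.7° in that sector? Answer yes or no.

Band width going east from +135.3° to -122.2°: ((-122.2 − 135.3) mod 360) = 102.5°.
Offset of +11.7° east of the west edge: ((11.7 − 135.3) mod 360) = 236.4°.
236.4° > 102.5° ⇒ outside.

No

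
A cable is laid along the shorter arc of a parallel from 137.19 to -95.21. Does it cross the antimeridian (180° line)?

Naïve |-95.21 − 137.19| = 232.4° > 180°, so the shorter arc goes the other way round — across 180°.
Signed shortest Δλ = ((-95.21 − 137.19 + 180) mod 360) − 180 = 127.6°.
Going east by 127.6° from +137.19° passes through 180° before reaching -95.21°.

Yes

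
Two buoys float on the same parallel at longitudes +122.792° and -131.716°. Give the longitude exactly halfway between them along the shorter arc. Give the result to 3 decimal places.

+175.538°

Signed shortest Δλ from +122.792° to -131.716° is +105.492°.
Midpoint longitude = +122.792° + (+105.492°)/2 = +122.792° + 52.746° = +175.538°.
(The naïve average (+122.792 + -131.716)/2 = -4.462° is on the wrong side of the globe.)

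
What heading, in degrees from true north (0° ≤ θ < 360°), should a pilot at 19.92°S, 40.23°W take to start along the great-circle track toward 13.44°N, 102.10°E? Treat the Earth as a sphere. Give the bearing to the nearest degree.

Δλ = 102.10 − -40.23 = 142.33°.
θ = atan2( sin Δλ · cos φ₂ , cos φ₁ · sin φ₂ − sin φ₁ · cos φ₂ · cos Δλ )
  = atan2(0.59438, -0.04378) = 94.213° → normalised to [0°, 360°): 94.213°.

94°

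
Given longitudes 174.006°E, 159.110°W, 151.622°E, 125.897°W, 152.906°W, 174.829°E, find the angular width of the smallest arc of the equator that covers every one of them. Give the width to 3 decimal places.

82.481°

Sort the longitudes: -159.110°, -152.906°, -125.897°, +151.622°, +174.006°, +174.829°.
Eastward gaps between consecutive values (wrapping around): 6.204°, 27.009°, 277.519°, 22.384°, 0.823°, 26.061°.
Largest gap = 277.519° ⇒ minimal covering band is its complement: 360° − 277.519° = 82.481°.
Band runs from +151.622° eastward to -125.897°, crossing the antimeridian.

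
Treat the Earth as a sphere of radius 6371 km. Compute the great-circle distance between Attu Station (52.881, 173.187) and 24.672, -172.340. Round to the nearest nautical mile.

Δλ = -172.340 − 173.187 = -345.527°; wrapped into (−180°, 180°]: 14.473°.
Δφ = 24.672 − 52.881 = -28.209°.
a = sin²(Δφ/2) + cos φ₁ · cos φ₂ · sin²(Δλ/2) = 0.068087.
c = 2·atan2(√a, √(1−a)) = 0.52798 rad → d = 6371·c ≈ 3363.76 km ≈ 1816.28 nmi.

1816 nmi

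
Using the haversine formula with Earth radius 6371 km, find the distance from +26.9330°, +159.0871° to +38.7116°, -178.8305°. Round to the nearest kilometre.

Δλ = -178.8305 − 159.0871 = -337.9176°; wrapped into (−180°, 180°]: 22.0824°.
Δφ = 38.7116 − 26.9330 = 11.7786°.
a = sin²(Δφ/2) + cos φ₁ · cos φ₂ · sin²(Δλ/2) = 0.036044.
c = 2·atan2(√a, √(1−a)) = 0.38202 rad → d = 6371·c ≈ 2433.87 km.

2434 km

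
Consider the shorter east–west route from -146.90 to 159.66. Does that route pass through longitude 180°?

Yes

Naïve |159.66 − -146.90| = 306.56° > 180°, so the shorter arc goes the other way round — across 180°.
Signed shortest Δλ = ((159.66 − -146.90 + 180) mod 360) − 180 = -53.44°.
Going west by 53.44° from -146.90° passes through 180° before reaching +159.66°.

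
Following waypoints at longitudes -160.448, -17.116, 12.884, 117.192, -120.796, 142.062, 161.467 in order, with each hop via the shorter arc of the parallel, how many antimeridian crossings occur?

Leg 1: -160.448° → -17.116°, shortest Δλ = 143.332° (east) — does not cross 180°.
Leg 2: -17.116° → +12.884°, shortest Δλ = 30.0° (east) — does not cross 180°.
Leg 3: +12.884° → +117.192°, shortest Δλ = 104.308° (east) — does not cross 180°.
Leg 4: +117.192° → -120.796°, shortest Δλ = 122.012° (east) — crosses 180°.
Leg 5: -120.796° → +142.062°, shortest Δλ = -97.142° (west) — crosses 180°.
Leg 6: +142.062° → +161.467°, shortest Δλ = 19.405° (east) — does not cross 180°.
Total crossings: 2.

2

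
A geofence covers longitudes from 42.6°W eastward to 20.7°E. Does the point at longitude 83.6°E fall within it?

No

Band width going east from -42.6° to +20.7°: ((20.7 − -42.6) mod 360) = 63.3°.
Offset of +83.6° east of the west edge: ((83.6 − -42.6) mod 360) = 126.2°.
126.2° > 63.3° ⇒ outside.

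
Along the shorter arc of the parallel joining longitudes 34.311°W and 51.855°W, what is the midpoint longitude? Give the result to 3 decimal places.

Signed shortest Δλ from -34.311° to -51.855° is -17.544°.
Midpoint longitude = -34.311° + (-17.544°)/2 = -34.311° − 8.772° = -43.083°.

43.083°W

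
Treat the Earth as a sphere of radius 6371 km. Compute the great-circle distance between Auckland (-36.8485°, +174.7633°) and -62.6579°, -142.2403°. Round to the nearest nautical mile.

Δλ = -142.2403 − 174.7633 = -317.0036°; wrapped into (−180°, 180°]: 42.9964°.
Δφ = -62.6579 − -36.8485 = -25.8094°.
a = sin²(Δφ/2) + cos φ₁ · cos φ₂ · sin²(Δλ/2) = 0.099238.
c = 2·atan2(√a, √(1−a)) = 0.64096 rad → d = 6371·c ≈ 4083.54 km ≈ 2204.94 nmi.

2205 nmi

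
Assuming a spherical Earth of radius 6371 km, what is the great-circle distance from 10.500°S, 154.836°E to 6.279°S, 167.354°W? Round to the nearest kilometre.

4183 km

Δλ = -167.354 − 154.836 = -322.190°; wrapped into (−180°, 180°]: 37.810°.
Δφ = -6.279 − -10.500 = 4.221°.
a = sin²(Δφ/2) + cos φ₁ · cos φ₂ · sin²(Δλ/2) = 0.103955.
c = 2·atan2(√a, √(1−a)) = 0.65657 rad → d = 6371·c ≈ 4183.02 km.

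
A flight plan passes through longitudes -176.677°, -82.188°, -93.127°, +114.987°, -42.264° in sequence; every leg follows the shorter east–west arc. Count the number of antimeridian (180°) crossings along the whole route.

Leg 1: -176.677° → -82.188°, shortest Δλ = 94.489° (east) — does not cross 180°.
Leg 2: -82.188° → -93.127°, shortest Δλ = -10.939° (west) — does not cross 180°.
Leg 3: -93.127° → +114.987°, shortest Δλ = -151.886° (west) — crosses 180°.
Leg 4: +114.987° → -42.264°, shortest Δλ = -157.251° (west) — does not cross 180°.
Total crossings: 1.

1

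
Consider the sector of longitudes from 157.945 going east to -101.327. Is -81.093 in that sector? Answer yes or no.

No

Band width going east from +157.945° to -101.327°: ((-101.327 − 157.945) mod 360) = 100.728°.
Offset of -81.093° east of the west edge: ((-81.093 − 157.945) mod 360) = 120.962°.
120.962° > 100.728° ⇒ outside.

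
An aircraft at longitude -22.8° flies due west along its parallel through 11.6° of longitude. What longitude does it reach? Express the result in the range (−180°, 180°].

Start at -22.8°; shift −11.6° → -34.4°.
-34.4° already lies in (−180°, 180°].

-34.4°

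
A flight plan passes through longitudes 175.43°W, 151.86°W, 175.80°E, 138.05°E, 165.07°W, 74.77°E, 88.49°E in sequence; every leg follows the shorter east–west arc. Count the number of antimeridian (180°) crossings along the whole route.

3

Leg 1: -175.43° → -151.86°, shortest Δλ = 23.57° (east) — does not cross 180°.
Leg 2: -151.86° → +175.80°, shortest Δλ = -32.34° (west) — crosses 180°.
Leg 3: +175.80° → +138.05°, shortest Δλ = -37.75° (west) — does not cross 180°.
Leg 4: +138.05° → -165.07°, shortest Δλ = 56.88° (east) — crosses 180°.
Leg 5: -165.07° → +74.77°, shortest Δλ = -120.16° (west) — crosses 180°.
Leg 6: +74.77° → +88.49°, shortest Δλ = 13.72° (east) — does not cross 180°.
Total crossings: 3.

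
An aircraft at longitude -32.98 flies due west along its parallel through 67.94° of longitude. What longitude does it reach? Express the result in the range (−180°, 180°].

-100.92°

Start at -32.98°; shift −67.94° → -100.92°.
-100.92° already lies in (−180°, 180°].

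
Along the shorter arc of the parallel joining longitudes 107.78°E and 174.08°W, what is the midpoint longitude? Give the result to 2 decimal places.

Signed shortest Δλ from +107.78° to -174.08° is +78.14°.
Midpoint longitude = +107.78° + (+78.14°)/2 = +107.78° + 39.07° = +146.85°.
(The naïve average (+107.78 + -174.08)/2 = -33.15° is on the wrong side of the globe.)

146.85°E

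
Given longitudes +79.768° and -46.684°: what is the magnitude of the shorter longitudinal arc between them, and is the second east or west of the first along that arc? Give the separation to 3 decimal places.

Raw difference: -46.684 − 79.768 = -126.452°.
Normalise into (−180°, 180°]: -126.452° stays -126.452°.
Negative ⇒ the second point lies to the west; separation 126.452°.

126.452° west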